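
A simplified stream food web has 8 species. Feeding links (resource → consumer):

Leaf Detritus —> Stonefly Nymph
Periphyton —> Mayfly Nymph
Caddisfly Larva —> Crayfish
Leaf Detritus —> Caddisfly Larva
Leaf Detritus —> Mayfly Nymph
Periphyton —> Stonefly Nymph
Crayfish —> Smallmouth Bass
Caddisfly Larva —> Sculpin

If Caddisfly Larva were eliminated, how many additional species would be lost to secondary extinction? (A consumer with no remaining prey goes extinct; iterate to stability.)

Remove Caddisfly Larva.
Round 1: Sculpin (all prey gone), Crayfish (all prey gone) → extinct.
Round 2: Smallmouth Bass (all prey gone) → extinct.
No further losses. Total secondary extinctions: 3.

3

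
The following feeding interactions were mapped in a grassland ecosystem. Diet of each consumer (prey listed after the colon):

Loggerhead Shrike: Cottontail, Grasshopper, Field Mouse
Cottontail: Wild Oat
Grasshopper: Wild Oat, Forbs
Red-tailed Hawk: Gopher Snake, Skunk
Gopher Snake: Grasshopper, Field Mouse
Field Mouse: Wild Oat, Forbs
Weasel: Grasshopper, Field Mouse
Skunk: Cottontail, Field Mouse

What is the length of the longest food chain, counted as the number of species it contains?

One longest chain: Wild Oat → Cottontail → Skunk → Red-tailed Hawk.
It has 4 species and 3 links.

4 species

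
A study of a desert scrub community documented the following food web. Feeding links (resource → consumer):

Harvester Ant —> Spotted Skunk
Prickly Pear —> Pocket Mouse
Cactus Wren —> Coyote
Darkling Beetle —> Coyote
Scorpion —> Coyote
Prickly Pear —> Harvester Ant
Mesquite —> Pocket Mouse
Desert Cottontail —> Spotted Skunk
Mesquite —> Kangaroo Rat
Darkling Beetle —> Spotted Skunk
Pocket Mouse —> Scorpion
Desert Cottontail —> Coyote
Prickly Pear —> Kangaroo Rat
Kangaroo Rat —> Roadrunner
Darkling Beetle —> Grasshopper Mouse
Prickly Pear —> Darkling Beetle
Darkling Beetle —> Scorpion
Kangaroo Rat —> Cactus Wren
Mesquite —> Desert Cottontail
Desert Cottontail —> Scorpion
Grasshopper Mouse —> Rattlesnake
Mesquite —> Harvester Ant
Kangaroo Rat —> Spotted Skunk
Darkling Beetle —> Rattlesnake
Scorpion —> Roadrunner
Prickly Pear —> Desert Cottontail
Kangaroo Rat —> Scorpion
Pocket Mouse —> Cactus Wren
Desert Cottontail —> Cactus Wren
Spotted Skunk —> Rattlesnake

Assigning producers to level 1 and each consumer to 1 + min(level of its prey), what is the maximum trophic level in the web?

3

Producers (level 1): Prickly Pear, Mesquite.
Following each consumer down to its lowest-level prey: Prickly Pear → Darkling Beetle → Grasshopper Mouse (levels 1 through 3).
All prey of Grasshopper Mouse (Darkling Beetle 2) are at level 2 or above, so Grasshopper Mouse is at level 1 + 2 = 3.
Every consumer has at least one prey at level 2 or below, so none exceeds level 3.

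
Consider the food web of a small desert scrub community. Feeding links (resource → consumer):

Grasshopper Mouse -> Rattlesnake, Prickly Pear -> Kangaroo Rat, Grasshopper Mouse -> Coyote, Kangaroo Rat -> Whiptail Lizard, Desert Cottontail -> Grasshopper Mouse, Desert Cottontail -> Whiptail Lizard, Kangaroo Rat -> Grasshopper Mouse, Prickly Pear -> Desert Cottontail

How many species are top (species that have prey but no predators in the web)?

Top species (has prey, but nothing eats it): Whiptail Lizard, Coyote, Rattlesnake.
Count: 3.

3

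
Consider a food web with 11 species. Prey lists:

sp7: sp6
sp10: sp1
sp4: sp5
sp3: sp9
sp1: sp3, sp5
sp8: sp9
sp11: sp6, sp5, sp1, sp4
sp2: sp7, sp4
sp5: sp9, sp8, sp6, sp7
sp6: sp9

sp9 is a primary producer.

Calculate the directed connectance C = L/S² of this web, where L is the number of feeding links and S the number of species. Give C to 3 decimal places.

C = 0.149

The web has S = 11 species and L = 18 feeding links.
C = L / S² = 18 / 121 = 0.1488 ≈ 0.149.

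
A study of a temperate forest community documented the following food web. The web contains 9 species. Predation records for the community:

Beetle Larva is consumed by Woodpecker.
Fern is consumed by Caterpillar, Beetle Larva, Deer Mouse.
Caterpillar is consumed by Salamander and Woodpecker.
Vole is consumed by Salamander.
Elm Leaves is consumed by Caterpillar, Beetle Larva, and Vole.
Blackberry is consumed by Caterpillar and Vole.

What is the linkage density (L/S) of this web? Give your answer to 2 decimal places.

L/S = 1.33

There are L = 12 links among S = 9 species.
L/S = 12/9 = 1.3333 ≈ 1.33.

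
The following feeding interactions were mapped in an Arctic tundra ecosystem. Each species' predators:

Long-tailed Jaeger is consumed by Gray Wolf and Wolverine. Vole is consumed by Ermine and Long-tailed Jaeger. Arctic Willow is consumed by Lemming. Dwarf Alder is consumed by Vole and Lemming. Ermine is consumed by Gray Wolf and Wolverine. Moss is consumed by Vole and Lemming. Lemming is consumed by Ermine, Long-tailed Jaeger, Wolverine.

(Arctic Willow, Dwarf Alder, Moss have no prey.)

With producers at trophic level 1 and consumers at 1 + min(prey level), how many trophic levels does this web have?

Producers (level 1): Arctic Willow, Dwarf Alder, Moss.
Following each consumer down to its lowest-level prey: Arctic Willow → Lemming → Long-tailed Jaeger → Gray Wolf (levels 1 through 4).
All prey of Gray Wolf (Long-tailed Jaeger 3, Ermine 3) are at level 3 or above, so Gray Wolf is at level 1 + 3 = 4.
Every consumer has at least one prey at level 3 or below, so none exceeds level 4.

4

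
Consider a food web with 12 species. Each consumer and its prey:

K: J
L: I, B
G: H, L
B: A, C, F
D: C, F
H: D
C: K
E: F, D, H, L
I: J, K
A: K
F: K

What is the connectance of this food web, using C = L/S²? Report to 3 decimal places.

C = 0.139

The web has S = 12 species and L = 20 feeding links.
C = L / S² = 20 / 144 = 0.1389 ≈ 0.139.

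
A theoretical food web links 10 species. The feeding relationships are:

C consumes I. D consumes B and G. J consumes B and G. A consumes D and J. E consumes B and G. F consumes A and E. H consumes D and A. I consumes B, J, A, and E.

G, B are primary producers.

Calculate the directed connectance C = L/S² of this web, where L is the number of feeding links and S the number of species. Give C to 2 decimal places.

The web has S = 10 species and L = 17 feeding links.
C = L / S² = 17 / 100 = 0.1700 ≈ 0.17.

C = 0.17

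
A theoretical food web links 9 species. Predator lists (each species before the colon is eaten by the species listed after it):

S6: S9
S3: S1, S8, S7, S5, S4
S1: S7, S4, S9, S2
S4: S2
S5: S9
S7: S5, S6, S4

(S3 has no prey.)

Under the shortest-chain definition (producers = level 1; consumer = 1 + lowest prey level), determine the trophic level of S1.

S3 is a producer → level 1.
S1 eats S3 → level 2.

Trophic level 2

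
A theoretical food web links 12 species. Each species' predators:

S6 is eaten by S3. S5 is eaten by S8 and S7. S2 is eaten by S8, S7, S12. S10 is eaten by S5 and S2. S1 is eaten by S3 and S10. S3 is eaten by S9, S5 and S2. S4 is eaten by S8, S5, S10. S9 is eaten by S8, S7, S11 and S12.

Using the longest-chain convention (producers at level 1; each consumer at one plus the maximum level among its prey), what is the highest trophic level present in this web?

4

Producers (level 1): S1, S6, S4.
S1 → S3 → S9 → S11 gives S11 level 4.
No species has a prey at level 4, so no species reaches level 5.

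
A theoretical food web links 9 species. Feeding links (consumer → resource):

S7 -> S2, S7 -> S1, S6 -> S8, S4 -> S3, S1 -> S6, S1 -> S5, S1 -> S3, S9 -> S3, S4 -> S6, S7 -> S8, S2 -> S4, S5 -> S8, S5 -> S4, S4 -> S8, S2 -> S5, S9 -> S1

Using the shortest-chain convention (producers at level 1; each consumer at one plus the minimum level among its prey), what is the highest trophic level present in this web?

Producers (level 1): S8, S3.
Following each consumer down to its lowest-level prey: S8 → S4 → S2 (levels 1 through 3).
All prey of S2 (S4 2, S5 2) are at level 2 or above, so S2 is at level 1 + 2 = 3.
Every consumer has at least one prey at level 2 or below, so none exceeds level 3.

3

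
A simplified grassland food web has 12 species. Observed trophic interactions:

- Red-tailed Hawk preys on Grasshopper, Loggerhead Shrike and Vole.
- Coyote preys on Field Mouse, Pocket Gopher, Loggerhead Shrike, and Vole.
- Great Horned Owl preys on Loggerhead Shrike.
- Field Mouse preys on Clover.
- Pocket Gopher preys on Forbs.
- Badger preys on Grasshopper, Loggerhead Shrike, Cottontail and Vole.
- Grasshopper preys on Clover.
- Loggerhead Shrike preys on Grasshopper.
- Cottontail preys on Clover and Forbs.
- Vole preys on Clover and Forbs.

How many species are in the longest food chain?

4 species

One longest chain: Clover → Grasshopper → Loggerhead Shrike → Badger.
It has 4 species and 3 links.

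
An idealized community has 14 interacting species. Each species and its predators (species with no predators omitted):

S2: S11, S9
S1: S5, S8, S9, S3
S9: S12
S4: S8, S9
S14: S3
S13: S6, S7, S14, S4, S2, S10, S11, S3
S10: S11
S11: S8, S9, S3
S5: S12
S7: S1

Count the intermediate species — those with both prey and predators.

9

Intermediate species (has both prey and predators): S7, S14, S4, S2, S10, S11, S1, S5, S9.
Count: 9.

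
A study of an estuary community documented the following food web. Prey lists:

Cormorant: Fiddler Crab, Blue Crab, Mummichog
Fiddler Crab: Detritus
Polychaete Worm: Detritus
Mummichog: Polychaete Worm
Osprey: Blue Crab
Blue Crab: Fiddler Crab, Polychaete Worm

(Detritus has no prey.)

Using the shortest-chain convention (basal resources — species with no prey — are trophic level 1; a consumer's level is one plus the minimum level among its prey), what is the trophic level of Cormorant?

Trophic level 3

Detritus has no prey (basal) → level 1.
Fiddler Crab eats Detritus → level 2.
Cormorant eats Fiddler Crab → level 3.
No prey of Cormorant is below level 2, so 3 is the minimum.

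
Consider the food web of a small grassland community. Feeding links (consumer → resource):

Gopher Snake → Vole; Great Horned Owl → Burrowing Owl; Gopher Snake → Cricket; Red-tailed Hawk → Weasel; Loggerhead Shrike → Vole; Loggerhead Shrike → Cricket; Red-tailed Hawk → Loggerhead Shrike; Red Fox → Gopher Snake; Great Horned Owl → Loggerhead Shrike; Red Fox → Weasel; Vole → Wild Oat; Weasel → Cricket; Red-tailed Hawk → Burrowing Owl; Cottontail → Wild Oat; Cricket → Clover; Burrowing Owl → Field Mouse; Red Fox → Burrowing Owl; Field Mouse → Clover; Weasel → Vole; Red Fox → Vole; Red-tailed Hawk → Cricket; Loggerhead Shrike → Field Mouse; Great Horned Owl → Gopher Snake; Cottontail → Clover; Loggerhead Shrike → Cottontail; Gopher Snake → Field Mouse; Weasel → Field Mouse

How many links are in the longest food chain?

One longest chain: Clover → Field Mouse → Gopher Snake → Red Fox.
It has 4 species and 3 links.

3 links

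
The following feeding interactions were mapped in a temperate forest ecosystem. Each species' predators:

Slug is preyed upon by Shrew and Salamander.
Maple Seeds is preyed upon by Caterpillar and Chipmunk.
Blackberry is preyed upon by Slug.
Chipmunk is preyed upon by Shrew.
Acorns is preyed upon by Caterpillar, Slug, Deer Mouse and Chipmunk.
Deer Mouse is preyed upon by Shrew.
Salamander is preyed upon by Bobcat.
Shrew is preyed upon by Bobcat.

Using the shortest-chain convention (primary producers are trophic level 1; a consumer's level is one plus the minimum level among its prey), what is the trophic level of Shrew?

Blackberry is a producer → level 1.
Slug eats Blackberry → level 2.
Shrew eats Slug → level 3.
No prey of Shrew is below level 2, so 3 is the minimum.

Trophic level 3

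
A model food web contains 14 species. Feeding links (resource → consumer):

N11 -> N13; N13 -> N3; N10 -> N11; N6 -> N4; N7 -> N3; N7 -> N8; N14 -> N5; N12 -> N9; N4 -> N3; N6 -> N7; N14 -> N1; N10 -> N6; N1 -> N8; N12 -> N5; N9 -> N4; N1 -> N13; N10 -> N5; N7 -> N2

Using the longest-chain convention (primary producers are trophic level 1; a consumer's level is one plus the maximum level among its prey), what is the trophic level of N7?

Trophic level 3

N10 is a producer → level 1.
N6 eats N10 → level 2.
N7 eats N6 → level 3.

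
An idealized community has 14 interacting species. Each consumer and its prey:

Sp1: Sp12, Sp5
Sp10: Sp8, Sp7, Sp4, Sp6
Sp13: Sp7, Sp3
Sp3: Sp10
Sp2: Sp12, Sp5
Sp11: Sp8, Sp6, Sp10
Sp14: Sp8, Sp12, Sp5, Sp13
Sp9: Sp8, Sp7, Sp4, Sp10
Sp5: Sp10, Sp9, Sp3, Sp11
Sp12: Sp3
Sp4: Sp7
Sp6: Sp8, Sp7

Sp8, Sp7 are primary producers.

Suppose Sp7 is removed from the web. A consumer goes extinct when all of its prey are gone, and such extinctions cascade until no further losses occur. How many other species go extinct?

1

Remove Sp7.
Round 1: Sp4 (all prey gone) → extinct.
No further losses. Total secondary extinctions: 1.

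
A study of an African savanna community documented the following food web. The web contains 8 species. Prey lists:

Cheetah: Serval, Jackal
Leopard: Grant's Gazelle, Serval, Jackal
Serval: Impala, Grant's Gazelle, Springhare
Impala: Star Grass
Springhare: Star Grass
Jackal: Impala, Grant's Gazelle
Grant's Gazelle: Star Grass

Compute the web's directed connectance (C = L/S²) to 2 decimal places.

The web has S = 8 species and L = 13 feeding links.
C = L / S² = 13 / 64 = 0.2031 ≈ 0.20.

C = 0.20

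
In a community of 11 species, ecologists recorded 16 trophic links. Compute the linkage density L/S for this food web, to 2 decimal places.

There are L = 16 links among S = 11 species.
L/S = 16/11 = 1.4545 ≈ 1.45.

L/S = 1.45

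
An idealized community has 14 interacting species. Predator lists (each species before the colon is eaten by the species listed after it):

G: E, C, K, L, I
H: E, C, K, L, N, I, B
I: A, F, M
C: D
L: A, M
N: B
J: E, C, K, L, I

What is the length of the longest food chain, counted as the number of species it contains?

One longest chain: H → N → B.
It has 3 species and 2 links.

3 species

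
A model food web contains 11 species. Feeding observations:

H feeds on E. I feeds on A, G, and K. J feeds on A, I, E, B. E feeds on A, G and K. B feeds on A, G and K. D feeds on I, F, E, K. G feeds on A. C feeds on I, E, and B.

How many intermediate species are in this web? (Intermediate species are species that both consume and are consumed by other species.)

Intermediate species (has both prey and predators): G, E, B, I.
Count: 4.

4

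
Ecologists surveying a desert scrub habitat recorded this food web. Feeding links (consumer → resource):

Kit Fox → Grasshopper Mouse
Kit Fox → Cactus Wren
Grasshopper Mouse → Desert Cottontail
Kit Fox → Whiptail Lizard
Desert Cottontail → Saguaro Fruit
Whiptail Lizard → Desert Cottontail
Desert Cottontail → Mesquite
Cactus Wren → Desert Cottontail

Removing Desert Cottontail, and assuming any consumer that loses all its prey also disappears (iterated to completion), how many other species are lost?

Remove Desert Cottontail.
Round 1: Grasshopper Mouse (all prey gone), Cactus Wren (all prey gone), Whiptail Lizard (all prey gone) → extinct.
Round 2: Kit Fox (all prey gone) → extinct.
No further losses. Total secondary extinctions: 4.

4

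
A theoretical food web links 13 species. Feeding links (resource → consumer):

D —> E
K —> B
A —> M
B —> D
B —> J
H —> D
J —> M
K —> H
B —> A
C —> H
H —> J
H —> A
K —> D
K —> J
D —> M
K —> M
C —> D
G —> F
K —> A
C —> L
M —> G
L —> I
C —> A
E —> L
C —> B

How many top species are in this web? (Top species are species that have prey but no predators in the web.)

2

Top species (has prey, but nothing eats it): F, I.
Count: 2.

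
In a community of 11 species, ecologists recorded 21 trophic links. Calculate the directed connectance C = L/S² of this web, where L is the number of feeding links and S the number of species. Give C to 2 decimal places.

The web has S = 11 species and L = 21 feeding links.
C = L / S² = 21 / 121 = 0.1736 ≈ 0.17.

C = 0.17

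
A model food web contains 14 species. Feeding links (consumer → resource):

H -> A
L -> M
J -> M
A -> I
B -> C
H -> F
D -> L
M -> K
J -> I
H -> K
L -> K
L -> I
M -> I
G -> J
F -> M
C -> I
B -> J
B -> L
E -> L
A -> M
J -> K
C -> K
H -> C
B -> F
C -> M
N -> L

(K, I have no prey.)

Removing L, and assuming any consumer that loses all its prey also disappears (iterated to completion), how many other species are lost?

Remove L.
Round 1: E (all prey gone), N (all prey gone), D (all prey gone) → extinct.
No further losses. Total secondary extinctions: 3.

3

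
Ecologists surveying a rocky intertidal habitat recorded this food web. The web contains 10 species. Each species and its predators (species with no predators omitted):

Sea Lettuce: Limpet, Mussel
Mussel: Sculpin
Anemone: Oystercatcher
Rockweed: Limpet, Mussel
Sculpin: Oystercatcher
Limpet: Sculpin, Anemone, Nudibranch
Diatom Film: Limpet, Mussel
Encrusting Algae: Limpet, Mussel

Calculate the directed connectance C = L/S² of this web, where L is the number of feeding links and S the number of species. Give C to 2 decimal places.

C = 0.14

The web has S = 10 species and L = 14 feeding links.
C = L / S² = 14 / 100 = 0.1400 ≈ 0.14.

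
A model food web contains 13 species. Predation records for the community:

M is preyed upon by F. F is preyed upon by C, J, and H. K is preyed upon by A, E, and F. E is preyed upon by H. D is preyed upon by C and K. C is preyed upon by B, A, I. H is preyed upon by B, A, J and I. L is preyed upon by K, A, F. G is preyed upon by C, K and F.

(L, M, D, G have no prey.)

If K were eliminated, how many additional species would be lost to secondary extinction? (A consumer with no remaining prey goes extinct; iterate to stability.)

1

Remove K.
Round 1: E (all prey gone) → extinct.
No further losses. Total secondary extinctions: 1.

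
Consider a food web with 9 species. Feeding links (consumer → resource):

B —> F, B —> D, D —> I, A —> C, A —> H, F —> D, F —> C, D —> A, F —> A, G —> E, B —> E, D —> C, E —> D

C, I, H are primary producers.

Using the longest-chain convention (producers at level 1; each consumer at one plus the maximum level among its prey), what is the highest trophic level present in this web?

5

Producers (level 1): C, I, H.
C → A → D → F → B gives B level 5.
No species has a prey at level 5, so no species reaches level 6.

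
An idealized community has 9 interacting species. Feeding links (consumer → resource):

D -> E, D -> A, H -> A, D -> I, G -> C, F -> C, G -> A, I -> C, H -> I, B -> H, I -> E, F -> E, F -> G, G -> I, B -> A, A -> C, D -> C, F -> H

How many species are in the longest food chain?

4 species

One longest chain: C → A → H → B.
It has 4 species and 3 links.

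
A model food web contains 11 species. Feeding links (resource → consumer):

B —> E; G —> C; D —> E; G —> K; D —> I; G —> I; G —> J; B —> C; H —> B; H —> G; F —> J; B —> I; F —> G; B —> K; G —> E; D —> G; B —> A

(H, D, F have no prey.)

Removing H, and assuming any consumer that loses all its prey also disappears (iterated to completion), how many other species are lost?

2

Remove H.
Round 1: B (all prey gone) → extinct.
Round 2: A (all prey gone) → extinct.
No further losses. Total secondary extinctions: 2.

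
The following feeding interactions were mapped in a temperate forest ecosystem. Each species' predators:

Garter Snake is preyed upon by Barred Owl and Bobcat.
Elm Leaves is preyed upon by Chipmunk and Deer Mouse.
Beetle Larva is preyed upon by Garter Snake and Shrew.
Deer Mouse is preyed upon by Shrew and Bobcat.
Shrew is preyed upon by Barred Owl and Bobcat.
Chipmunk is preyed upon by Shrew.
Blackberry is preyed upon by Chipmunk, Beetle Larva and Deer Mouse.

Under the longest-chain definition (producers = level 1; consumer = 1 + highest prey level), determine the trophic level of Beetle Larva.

Blackberry is a producer → level 1.
Beetle Larva eats Blackberry → level 2.

Trophic level 2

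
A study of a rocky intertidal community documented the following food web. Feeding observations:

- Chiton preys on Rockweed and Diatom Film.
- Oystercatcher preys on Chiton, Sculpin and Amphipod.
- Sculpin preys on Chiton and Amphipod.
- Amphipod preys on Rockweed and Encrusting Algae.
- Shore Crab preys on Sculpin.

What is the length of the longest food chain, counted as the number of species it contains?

4 species

One longest chain: Diatom Film → Chiton → Sculpin → Shore Crab.
It has 4 species and 3 links.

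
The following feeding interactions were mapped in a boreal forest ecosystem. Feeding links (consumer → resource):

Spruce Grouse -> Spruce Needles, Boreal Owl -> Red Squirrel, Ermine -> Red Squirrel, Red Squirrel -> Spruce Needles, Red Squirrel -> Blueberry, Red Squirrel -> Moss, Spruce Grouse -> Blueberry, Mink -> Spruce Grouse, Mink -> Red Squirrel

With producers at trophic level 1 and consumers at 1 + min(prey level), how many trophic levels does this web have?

3

Producers (level 1): Moss, Blueberry, Spruce Needles.
Following each consumer down to its lowest-level prey: Moss → Red Squirrel → Mink (levels 1 through 3).
All prey of Mink (Red Squirrel 2, Spruce Grouse 2) are at level 2 or above, so Mink is at level 1 + 2 = 3.
Every consumer has at least one prey at level 2 or below, so none exceeds level 3.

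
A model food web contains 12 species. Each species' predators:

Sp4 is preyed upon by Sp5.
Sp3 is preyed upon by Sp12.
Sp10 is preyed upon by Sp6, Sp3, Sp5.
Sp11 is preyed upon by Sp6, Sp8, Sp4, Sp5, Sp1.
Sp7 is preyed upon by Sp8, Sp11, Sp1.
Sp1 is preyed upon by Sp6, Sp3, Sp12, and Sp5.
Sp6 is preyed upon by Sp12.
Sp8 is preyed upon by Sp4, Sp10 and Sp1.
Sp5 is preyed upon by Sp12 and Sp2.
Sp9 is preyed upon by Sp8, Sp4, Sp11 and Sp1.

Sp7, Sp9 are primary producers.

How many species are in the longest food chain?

One longest chain: Sp7 → Sp11 → Sp8 → Sp1 → Sp3 → Sp12.
It has 6 species and 5 links.

6 species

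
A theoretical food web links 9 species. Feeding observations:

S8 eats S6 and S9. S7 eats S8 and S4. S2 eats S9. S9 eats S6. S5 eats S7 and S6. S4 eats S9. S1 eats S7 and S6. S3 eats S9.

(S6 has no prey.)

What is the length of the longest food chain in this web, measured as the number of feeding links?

One longest chain: S6 → S9 → S4 → S7 → S5.
It has 5 species and 4 links.

4 links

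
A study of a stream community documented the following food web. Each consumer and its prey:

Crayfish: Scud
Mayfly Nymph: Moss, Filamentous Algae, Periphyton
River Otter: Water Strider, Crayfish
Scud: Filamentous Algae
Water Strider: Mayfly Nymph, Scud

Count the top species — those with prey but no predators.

Top species (has prey, but nothing eats it): River Otter.
Count: 1.

1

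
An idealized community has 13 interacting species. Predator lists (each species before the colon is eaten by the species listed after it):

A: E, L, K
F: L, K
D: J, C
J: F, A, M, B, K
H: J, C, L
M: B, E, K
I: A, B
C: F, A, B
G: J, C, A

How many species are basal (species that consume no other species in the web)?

Basal species (no prey listed): D, G, I, H.
Count: 4.

4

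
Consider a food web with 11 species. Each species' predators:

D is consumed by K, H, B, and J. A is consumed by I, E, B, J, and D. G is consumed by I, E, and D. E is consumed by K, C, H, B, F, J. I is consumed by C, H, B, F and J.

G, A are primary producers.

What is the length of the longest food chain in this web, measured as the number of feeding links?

2 links

One longest chain: G → D → B.
It has 3 species and 2 links.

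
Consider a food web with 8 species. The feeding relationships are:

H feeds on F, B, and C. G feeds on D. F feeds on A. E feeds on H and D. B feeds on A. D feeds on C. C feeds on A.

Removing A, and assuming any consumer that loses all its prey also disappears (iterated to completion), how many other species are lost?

Remove A.
Round 1: C (all prey gone), B (all prey gone), F (all prey gone) → extinct.
Round 2: D (all prey gone), H (all prey gone) → extinct.
Round 3: E (all prey gone), G (all prey gone) → extinct.
No further losses. Total secondary extinctions: 7.

7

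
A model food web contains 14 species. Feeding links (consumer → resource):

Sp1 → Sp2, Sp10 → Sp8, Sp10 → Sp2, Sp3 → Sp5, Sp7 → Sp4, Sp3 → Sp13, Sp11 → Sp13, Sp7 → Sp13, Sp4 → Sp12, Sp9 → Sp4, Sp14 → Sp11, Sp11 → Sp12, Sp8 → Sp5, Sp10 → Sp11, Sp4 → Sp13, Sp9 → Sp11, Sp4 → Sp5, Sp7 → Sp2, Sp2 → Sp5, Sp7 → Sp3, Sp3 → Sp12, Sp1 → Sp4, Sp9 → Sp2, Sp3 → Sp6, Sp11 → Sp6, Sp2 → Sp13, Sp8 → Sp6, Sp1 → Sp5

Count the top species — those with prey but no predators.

Top species (has prey, but nothing eats it): Sp10, Sp1, Sp7, Sp9, Sp14.
Count: 5.

5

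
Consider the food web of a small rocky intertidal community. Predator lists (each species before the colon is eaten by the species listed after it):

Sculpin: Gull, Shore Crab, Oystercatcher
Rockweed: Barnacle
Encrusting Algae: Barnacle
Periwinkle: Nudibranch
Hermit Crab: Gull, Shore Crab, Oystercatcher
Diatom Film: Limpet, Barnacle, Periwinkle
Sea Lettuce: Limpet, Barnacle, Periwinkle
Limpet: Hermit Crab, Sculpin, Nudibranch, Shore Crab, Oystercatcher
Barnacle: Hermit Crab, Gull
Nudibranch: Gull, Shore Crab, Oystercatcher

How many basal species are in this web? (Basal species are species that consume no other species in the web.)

4

Basal species (no prey listed): Sea Lettuce, Rockweed, Encrusting Algae, Diatom Film.
Count: 4.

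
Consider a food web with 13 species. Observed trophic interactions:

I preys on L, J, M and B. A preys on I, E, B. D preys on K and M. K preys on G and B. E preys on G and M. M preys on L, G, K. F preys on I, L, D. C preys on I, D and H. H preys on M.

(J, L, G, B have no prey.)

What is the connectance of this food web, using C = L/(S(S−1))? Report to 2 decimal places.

C = 0.15

The web has S = 13 species and L = 23 feeding links.
C = L / (S(S−1)) = 23 / 156 = 0.1474 ≈ 0.15.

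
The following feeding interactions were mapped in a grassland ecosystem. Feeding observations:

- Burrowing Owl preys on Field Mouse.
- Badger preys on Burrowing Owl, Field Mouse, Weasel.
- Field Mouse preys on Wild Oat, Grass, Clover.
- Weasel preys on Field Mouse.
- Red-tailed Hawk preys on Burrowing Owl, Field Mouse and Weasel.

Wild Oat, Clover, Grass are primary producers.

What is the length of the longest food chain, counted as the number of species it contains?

One longest chain: Wild Oat → Field Mouse → Burrowing Owl → Badger.
It has 4 species and 3 links.

4 species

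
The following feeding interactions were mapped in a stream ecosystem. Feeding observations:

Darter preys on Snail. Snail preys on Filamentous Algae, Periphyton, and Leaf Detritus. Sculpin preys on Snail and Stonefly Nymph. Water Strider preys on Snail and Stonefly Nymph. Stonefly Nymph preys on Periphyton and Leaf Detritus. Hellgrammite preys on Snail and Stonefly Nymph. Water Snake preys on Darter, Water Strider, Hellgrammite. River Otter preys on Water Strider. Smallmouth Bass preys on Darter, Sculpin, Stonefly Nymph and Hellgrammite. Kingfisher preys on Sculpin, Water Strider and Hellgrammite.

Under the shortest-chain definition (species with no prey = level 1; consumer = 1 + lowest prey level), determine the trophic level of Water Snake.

Periphyton has no prey (basal) → level 1.
Stonefly Nymph eats Periphyton → level 2.
Hellgrammite eats Stonefly Nymph → level 3.
Water Snake eats Hellgrammite → level 4.
No prey of Water Snake is below level 3, so 4 is the minimum.

Trophic level 4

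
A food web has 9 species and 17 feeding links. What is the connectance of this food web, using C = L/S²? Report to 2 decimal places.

The web has S = 9 species and L = 17 feeding links.
C = L / S² = 17 / 81 = 0.2099 ≈ 0.21.

C = 0.21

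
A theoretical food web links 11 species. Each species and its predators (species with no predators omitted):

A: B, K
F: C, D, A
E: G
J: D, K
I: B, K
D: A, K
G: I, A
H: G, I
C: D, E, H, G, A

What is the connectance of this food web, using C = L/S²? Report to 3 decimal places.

C = 0.174

The web has S = 11 species and L = 21 feeding links.
C = L / S² = 21 / 121 = 0.1736 ≈ 0.174.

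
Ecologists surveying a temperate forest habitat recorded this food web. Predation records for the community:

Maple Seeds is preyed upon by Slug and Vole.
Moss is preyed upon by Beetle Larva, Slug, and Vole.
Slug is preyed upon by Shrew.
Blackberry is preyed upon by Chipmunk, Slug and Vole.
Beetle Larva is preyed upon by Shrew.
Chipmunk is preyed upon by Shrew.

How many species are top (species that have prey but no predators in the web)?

2

Top species (has prey, but nothing eats it): Vole, Shrew.
Count: 2.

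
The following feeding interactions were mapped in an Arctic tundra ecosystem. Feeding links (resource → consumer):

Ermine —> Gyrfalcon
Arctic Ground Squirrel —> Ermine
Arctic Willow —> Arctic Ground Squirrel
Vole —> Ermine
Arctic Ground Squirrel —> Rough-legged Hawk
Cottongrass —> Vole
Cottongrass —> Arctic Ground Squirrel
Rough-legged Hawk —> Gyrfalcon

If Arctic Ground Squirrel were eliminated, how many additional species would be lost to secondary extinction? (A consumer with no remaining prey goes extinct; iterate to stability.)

Remove Arctic Ground Squirrel.
Round 1: Rough-legged Hawk (all prey gone) → extinct.
No further losses. Total secondary extinctions: 1.

1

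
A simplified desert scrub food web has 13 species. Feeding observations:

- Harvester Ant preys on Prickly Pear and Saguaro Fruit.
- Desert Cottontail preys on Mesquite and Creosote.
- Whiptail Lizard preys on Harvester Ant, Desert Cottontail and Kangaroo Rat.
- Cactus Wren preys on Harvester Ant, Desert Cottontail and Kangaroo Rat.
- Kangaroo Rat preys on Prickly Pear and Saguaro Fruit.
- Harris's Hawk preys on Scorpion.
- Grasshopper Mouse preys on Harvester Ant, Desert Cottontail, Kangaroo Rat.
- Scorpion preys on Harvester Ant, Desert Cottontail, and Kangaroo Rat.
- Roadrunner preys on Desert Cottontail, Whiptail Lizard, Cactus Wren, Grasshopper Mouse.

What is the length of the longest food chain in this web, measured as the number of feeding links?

One longest chain: Mesquite → Desert Cottontail → Scorpion → Harris's Hawk.
It has 4 species and 3 links.

3 links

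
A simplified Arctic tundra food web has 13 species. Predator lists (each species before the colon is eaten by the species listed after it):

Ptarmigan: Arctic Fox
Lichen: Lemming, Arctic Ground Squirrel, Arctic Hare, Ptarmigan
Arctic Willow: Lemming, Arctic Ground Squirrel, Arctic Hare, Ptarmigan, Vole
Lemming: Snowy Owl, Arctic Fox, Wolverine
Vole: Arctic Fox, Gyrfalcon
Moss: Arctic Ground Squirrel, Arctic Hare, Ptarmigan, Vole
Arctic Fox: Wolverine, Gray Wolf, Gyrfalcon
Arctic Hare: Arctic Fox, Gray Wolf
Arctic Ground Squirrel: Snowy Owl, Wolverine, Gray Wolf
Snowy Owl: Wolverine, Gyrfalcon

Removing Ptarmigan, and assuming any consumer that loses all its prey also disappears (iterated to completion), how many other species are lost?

Remove Ptarmigan.
Every predator of it retains at least one other prey: Arctic Fox still has Lemming, Arctic Hare, Vole.
No consumer loses all prey, so no secondary extinctions occur.

0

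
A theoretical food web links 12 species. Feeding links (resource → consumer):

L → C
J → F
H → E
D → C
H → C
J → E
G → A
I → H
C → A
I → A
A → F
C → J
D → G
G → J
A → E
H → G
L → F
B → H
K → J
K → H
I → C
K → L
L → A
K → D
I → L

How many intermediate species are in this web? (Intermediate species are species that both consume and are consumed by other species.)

Intermediate species (has both prey and predators): L, H, D, C, G, A, J.
Count: 7.

7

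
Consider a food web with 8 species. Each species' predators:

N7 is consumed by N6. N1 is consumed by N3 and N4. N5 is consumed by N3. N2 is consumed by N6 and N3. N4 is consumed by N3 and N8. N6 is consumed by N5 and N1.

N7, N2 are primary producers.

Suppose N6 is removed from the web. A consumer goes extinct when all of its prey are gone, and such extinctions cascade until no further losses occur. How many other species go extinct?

4

Remove N6.
Round 1: N1 (all prey gone), N5 (all prey gone) → extinct.
Round 2: N4 (all prey gone) → extinct.
Round 3: N8 (all prey gone) → extinct.
No further losses. Total secondary extinctions: 4.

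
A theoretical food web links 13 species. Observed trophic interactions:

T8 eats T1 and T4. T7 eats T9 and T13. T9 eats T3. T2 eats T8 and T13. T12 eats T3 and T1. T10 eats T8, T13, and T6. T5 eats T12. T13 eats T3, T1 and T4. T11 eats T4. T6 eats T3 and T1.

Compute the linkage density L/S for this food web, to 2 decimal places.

L/S = 1.46

There are L = 19 links among S = 13 species.
L/S = 19/13 = 1.4615 ≈ 1.46.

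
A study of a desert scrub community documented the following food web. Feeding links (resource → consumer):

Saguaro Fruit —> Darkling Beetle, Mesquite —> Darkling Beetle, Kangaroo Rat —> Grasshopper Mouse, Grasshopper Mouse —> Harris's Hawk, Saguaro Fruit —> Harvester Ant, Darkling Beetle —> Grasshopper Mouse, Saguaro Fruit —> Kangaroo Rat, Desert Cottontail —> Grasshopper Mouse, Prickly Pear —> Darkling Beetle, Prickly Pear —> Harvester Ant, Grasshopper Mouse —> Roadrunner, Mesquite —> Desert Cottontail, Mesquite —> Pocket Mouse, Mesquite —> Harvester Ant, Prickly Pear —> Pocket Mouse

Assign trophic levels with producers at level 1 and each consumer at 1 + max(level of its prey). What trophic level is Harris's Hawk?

Trophic level 4

Saguaro Fruit is a producer → level 1.
Kangaroo Rat eats Saguaro Fruit → level 2.
Grasshopper Mouse eats Kangaroo Rat (level 2); other prey at levels: Desert Cottontail 2, Darkling Beetle 2 → level 3.
Harris's Hawk eats Grasshopper Mouse → level 4.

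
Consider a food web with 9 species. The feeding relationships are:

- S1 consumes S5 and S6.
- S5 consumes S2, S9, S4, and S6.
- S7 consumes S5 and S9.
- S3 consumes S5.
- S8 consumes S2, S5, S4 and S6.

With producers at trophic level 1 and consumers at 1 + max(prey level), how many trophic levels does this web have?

3

Producers (level 1): S9, S4, S2, S6.
S9 → S5 → S7 gives S7 level 3.
No species has a prey at level 3, so no species reaches level 4.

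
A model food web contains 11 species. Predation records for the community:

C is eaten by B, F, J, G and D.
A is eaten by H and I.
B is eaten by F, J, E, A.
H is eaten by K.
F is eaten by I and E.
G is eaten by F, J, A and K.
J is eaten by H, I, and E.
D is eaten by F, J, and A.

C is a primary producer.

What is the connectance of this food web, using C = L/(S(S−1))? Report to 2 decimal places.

The web has S = 11 species and L = 24 feeding links.
C = L / (S(S−1)) = 24 / 110 = 0.2182 ≈ 0.22.

C = 0.22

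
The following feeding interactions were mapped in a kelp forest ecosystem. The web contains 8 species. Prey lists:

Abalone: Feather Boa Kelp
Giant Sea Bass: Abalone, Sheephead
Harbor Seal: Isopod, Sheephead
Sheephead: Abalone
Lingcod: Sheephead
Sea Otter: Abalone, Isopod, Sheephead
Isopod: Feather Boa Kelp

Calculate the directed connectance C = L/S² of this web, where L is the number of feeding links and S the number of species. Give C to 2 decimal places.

The web has S = 8 species and L = 11 feeding links.
C = L / S² = 11 / 64 = 0.1719 ≈ 0.17.

C = 0.17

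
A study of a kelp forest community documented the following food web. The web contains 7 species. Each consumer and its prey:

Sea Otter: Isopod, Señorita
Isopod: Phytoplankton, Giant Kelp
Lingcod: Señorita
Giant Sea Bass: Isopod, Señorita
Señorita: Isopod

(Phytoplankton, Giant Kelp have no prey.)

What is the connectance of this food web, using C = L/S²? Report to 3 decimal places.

C = 0.163

The web has S = 7 species and L = 8 feeding links.
C = L / S² = 8 / 49 = 0.1633 ≈ 0.163.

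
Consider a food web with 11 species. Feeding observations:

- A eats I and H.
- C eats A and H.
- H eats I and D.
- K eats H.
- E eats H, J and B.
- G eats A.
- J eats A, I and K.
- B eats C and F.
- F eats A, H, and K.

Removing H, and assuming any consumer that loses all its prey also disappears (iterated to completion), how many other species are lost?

Remove H.
Round 1: K (all prey gone) → extinct.
No further losses. Total secondary extinctions: 1.

1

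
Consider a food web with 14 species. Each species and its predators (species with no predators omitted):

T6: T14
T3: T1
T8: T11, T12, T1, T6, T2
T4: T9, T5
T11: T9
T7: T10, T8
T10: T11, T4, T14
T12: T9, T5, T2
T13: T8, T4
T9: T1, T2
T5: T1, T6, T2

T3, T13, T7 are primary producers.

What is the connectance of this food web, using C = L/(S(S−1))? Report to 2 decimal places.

The web has S = 14 species and L = 25 feeding links.
C = L / (S(S−1)) = 25 / 182 = 0.1374 ≈ 0.14.

C = 0.14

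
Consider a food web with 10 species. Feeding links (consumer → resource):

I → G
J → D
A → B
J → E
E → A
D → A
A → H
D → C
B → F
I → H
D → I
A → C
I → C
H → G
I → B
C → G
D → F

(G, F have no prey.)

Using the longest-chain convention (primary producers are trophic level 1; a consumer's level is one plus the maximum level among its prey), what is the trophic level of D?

F is a producer → level 1.
B eats F → level 2.
I eats B (level 2); other prey at levels: G 1, C 2, H 2 → level 3.
D eats I (level 3); other prey at levels: F 1, C 2, A 3 → level 4.

Trophic level 4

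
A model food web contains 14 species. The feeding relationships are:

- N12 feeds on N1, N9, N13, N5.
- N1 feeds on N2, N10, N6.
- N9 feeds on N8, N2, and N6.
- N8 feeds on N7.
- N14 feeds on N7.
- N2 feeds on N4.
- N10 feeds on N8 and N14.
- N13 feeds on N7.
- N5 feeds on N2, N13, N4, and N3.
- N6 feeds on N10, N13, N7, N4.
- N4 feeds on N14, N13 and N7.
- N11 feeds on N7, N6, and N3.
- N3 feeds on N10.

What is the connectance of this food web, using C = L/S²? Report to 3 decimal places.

C = 0.158

The web has S = 14 species and L = 31 feeding links.
C = L / S² = 31 / 196 = 0.1582 ≈ 0.158.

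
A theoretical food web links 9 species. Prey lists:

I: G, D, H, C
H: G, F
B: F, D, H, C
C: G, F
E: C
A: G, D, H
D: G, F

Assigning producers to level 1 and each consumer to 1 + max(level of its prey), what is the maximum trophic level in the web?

Producers (level 1): G, F.
G → D → B gives B level 3.
No species has a prey at level 3, so no species reaches level 4.

3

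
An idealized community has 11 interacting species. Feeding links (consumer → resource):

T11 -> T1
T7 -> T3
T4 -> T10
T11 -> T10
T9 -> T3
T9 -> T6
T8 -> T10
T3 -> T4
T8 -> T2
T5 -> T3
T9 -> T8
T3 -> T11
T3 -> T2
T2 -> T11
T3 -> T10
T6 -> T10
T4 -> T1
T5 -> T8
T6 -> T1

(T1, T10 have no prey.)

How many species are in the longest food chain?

One longest chain: T1 → T11 → T2 → T3 → T7.
It has 5 species and 4 links.

5 species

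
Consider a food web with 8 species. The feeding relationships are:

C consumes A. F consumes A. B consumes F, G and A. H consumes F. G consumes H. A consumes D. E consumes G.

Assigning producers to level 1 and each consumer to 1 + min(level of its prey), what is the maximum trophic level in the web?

Producers (level 1): D.
Following each consumer down to its lowest-level prey: D → A → F → H → G → E (levels 1 through 6).
All prey of E (G 5) are at level 5 or above, so E is at level 1 + 5 = 6.
Every consumer has at least one prey at level 5 or below, so none exceeds level 6.

6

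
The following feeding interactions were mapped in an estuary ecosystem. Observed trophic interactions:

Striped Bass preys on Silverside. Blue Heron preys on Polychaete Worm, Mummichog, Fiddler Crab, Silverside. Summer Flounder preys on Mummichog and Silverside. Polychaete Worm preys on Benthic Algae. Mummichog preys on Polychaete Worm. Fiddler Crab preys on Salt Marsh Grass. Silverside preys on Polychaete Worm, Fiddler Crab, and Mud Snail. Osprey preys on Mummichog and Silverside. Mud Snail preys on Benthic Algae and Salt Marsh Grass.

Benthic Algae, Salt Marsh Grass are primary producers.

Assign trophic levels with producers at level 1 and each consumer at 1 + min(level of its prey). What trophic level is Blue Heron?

Trophic level 3

Salt Marsh Grass is a producer → level 1.
Fiddler Crab eats Salt Marsh Grass → level 2.
Blue Heron eats Fiddler Crab → level 3.
No prey of Blue Heron is below level 2, so 3 is the minimum.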